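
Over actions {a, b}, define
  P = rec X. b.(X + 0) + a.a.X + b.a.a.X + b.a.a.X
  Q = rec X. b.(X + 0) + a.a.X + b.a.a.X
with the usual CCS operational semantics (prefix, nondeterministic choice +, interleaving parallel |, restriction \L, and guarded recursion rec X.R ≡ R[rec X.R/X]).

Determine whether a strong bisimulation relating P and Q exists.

YES

P's transition system — 4 states:
  s0 = rec X. b.(X + 0) + a.a.X + b.a.a.X + b.a.a.X | ··a··> s1, ··b··> s2, ··b··> s3
  s1 = a.(rec X. b.(X + 0) + a.a.X + b.a.a.X + b.a.a.X) | ··a··> s0
  s2 = (rec X. b.(X + 0) + a.a.X + b.a.a.X + b.a.a.X) + 0 | ··a··> s1, ··b··> s2, ··b··> s3
  s3 = a.a.(rec X. b.(X + 0) + a.a.X + b.a.a.X + b.a.a.X) | ··a··> s1
Q's transition system — 4 states:
  t0 = rec X. b.(X + 0) + a.a.X + b.a.a.X | ··a··> t1, ··b··> t2, ··b··> t3
  t1 = a.(rec X. b.(X + 0) + a.a.X + b.a.a.X) | ··a··> t0
  t2 = (rec X. b.(X + 0) + a.a.X + b.a.a.X) + 0 | ··a··> t1, ··b··> t2, ··b··> t3
  t3 = a.a.(rec X. b.(X + 0) + a.a.X + b.a.a.X) | ··a··> t1
Partition-refinement fixed point:
  B0 = {s0, s2, t0, t2}
  B1 = {s3, t3}
  B2 = {s1, t1}
s0 ∈ B0, t0 ∈ B0 → same block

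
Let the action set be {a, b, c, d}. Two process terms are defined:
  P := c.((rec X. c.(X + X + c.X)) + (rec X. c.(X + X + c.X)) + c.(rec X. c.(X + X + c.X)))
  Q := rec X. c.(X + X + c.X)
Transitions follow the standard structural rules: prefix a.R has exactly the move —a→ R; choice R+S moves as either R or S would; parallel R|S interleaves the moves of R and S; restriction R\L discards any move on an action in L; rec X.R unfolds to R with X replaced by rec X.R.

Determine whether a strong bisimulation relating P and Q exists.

Reachable graph of P (3 states):
  s0 = c.((rec X. c.(X + X + c.X)) + (rec X. c.(X + X + c.X)) + c.(rec X. c.(X + X + c.X))) :: =c=> s1
  s1 = (rec X. c.(X + X + c.X)) + (rec X. c.(X + X + c.X)) + c.(rec X. c.(X + X + c.X)) :: =c=> s1, =c=> s2
  s2 = rec X. c.(X + X + c.X) :: =c=> s1
Reachable graph of Q (2 states):
  t0 = rec X. c.(X + X + c.X) :: =c=> t1
  t1 = (rec X. c.(X + X + c.X)) + (rec X. c.(X + X + c.X)) + c.(rec X. c.(X + X + c.X)) :: =c=> t0, =c=> t1
Partition-refinement fixed point:
  B0 = {s0, s1, s2, t0, t1}
s0 ∈ B0, t0 ∈ B0 → same block

bisimilar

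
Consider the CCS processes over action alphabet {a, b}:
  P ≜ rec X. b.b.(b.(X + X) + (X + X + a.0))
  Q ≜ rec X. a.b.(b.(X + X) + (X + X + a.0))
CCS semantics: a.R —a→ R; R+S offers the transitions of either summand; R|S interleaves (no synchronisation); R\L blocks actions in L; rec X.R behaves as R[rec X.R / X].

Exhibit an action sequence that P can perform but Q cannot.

b

LTS(P): 5 reachable states
  p0 = rec X. b.b.(b.(X + X) + (X + X + a.0)) | ··b··> p1
  p1 = b.(b.((rec X. b.b.(b.(X + X) + (X + X + a.0))) + (rec X. b.b.(b.(X + X) + (X + X + a.0)))) + ((rec X. b.b.(b.(X + X) + (X + X + a.0))) + (rec X. b.b.(b.(X + X) + (X + X + a.0))) + a.0)) | ··b··> p2
  p2 = b.((rec X. b.b.(b.(X + X) + (X + X + a.0))) + (rec X. b.b.(b.(X + X) + (X + X + a.0)))) + ((rec X. b.b.(b.(X + X) + (X + X + a.0))) + (rec X. b.b.(b.(X + X) + (X + X + a.0))) + a.0) | ··a··> p3, ··b··> p1, ··b··> p4
  p3 = 0 | ·
  p4 = (rec X. b.b.(b.(X + X) + (X + X + a.0))) + (rec X. b.b.(b.(X + X) + (X + X + a.0))) | ··b··> p1
LTS(Q): 5 reachable states
  q0 = rec X. a.b.(b.(X + X) + (X + X + a.0)) | ··a··> q1
  q1 = b.(b.((rec X. a.b.(b.(X + X) + (X + X + a.0))) + (rec X. a.b.(b.(X + X) + (X + X + a.0)))) + ((rec X. a.b.(b.(X + X) + (X + X + a.0))) + (rec X. a.b.(b.(X + X) + (X + X + a.0))) + a.0)) | ··b··> q2
  q2 = b.((rec X. a.b.(b.(X + X) + (X + X + a.0))) + (rec X. a.b.(b.(X + X) + (X + X + a.0)))) + ((rec X. a.b.(b.(X + X) + (X + X + a.0))) + (rec X. a.b.(b.(X + X) + (X + X + a.0))) + a.0) | ··a··> q1, ··a··> q3, ··b··> q4
  q3 = 0 | ·
  q4 = (rec X. a.b.(b.(X + X) + (X + X + a.0))) + (rec X. a.b.(b.(X + X) + (X + X + a.0))) | ··a··> q1
Trace ⟨b⟩ through P, begin at {p0}:
  [1] b ⇒ {p1}
  ✓ P
Trace ⟨b⟩ through Q, begin at {q0}:
  [1] b ⇒ no successor for Q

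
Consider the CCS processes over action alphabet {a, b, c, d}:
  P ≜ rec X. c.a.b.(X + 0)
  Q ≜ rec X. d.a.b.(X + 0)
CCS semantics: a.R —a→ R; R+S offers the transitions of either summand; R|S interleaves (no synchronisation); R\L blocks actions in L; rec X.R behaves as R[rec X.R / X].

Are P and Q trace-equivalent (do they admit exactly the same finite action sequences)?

NO — witness ⟨c⟩

Reachable graph of P (4 states):
  m0 = rec X. c.a.b.(X + 0) → -c-> m1
  m1 = a.b.((rec X. c.a.b.(X + 0)) + 0) → -a-> m2
  m2 = b.((rec X. c.a.b.(X + 0)) + 0) → -b-> m3
  m3 = (rec X. c.a.b.(X + 0)) + 0 → -c-> m1
Reachable graph of Q (4 states):
  n0 = rec X. d.a.b.(X + 0) → -d-> n1
  n1 = a.b.((rec X. d.a.b.(X + 0)) + 0) → -a-> n2
  n2 = b.((rec X. d.a.b.(X + 0)) + 0) → -b-> n3
  n3 = (rec X. d.a.b.(X + 0)) + 0 → -d-> n1
Run σ = ⟨c⟩ on P: start {m0}
  step 1 (c): {m1}
  — P admits the full trace.
Run σ = ⟨c⟩ on Q: start {n0}
  step 1 (c): no successor for Q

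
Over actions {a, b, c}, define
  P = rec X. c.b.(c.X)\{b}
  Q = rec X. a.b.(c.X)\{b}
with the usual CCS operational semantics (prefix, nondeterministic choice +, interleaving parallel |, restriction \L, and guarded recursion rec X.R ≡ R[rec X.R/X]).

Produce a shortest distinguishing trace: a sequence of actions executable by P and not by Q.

c

LTS(P): 5 reachable states
  m0 = rec X. c.b.(c.X)\{b} has moves ··c··> m1
  m1 = b.(c.(rec X. c.b.(c.X)\{b}))\{b} has moves ··b··> m2
  m2 = (c.(rec X. c.b.(c.X)\{b}))\{b} has moves ··c··> m3
  m3 = (rec X. c.b.(c.X)\{b})\{b} has moves ··c··> m4
  m4 = (b.(c.(rec X. c.b.(c.X)\{b}))\{b})\{b} has moves (no moves)
LTS(Q): 5 reachable states
  n0 = rec X. a.b.(c.X)\{b} has moves ··a··> n1
  n1 = b.(c.(rec X. a.b.(c.X)\{b}))\{b} has moves ··b··> n2
  n2 = (c.(rec X. a.b.(c.X)\{b}))\{b} has moves ··c··> n3
  n3 = (rec X. a.b.(c.X)\{b})\{b} has moves ··a··> n4
  n4 = (b.(c.(rec X. a.b.(c.X)\{b}))\{b})\{b} has moves (no moves)
Run σ = ⟨c⟩ on P: start {m0}
  [1] c ⇒ {m1}
  — P admits the full trace.
Run σ = ⟨c⟩ on Q: start {n0}
  [1] c ⇒ no successor for Q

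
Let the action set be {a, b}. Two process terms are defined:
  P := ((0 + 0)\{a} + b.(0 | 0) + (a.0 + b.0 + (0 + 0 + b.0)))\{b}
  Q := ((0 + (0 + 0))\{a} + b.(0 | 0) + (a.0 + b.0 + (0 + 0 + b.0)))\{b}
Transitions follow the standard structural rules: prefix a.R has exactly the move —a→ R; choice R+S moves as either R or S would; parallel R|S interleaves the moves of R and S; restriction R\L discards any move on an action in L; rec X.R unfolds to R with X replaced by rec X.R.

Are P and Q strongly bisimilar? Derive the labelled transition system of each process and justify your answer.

LTS(P): 2 reachable states
  s0 = ((0 + 0)\{a} + b.(0 | 0) + (a.0 + b.0 + (0 + 0 + b.0)))\{b} has moves --a--▸ s1
  s1 = 0\{b} has moves deadlocked
LTS(Q): 2 reachable states
  t0 = ((0 + (0 + 0))\{a} + b.(0 | 0) + (a.0 + b.0 + (0 + 0 + b.0)))\{b} has moves --a--▸ t1
  t1 = 0\{b} has moves deadlocked
Partition-refinement fixed point:
  B0 = {s0, t0}
  B1 = {s1, t1}
s0 ∈ B0, t0 ∈ B0 → same block

YES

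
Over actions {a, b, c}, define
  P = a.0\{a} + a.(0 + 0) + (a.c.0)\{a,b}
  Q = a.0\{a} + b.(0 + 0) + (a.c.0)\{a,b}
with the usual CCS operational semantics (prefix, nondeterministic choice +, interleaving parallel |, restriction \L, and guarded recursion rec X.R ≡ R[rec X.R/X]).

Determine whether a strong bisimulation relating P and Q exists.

LTS(P): 3 reachable states
  s0 = a.0\{a} + a.(0 + 0) + (a.c.0)\{a,b} :: ··a··> s1, ··a··> s2
  s1 = 0 + 0 :: deadlocked
  s2 = 0\{a} :: deadlocked
LTS(Q): 3 reachable states
  t0 = a.0\{a} + b.(0 + 0) + (a.c.0)\{a,b} :: ··a··> t1, ··b··> t2
  t1 = 0\{a} :: deadlocked
  t2 = 0 + 0 :: deadlocked
Coarsest stable partition (strong bisimilarity classes):
  B0 = {s0}
  B1 = {s1, s2, t1, t2}
  B2 = {t0}
s0 ∈ B0, t0 ∈ B2 → different blocks

NO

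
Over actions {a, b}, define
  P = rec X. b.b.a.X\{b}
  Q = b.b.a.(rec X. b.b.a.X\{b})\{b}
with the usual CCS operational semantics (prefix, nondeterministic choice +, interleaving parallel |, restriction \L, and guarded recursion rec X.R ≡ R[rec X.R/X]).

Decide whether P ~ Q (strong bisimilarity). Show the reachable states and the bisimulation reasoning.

bisimilar

P's transition system — 4 states:
  s0 = rec X. b.b.a.X\{b} → -b-> s1
  s1 = b.a.(rec X. b.b.a.X\{b})\{b} → -b-> s2
  s2 = a.(rec X. b.b.a.X\{b})\{b} → -a-> s3
  s3 = (rec X. b.b.a.X\{b})\{b} → (no moves)
Q's transition system — 4 states:
  t0 = b.b.a.(rec X. b.b.a.X\{b})\{b} → -b-> t1
  t1 = b.a.(rec X. b.b.a.X\{b})\{b} → -b-> t2
  t2 = a.(rec X. b.b.a.X\{b})\{b} → -a-> t3
  t3 = (rec X. b.b.a.X\{b})\{b} → (no moves)
Coarsest stable partition (strong bisimilarity classes):
  B0 = {s0, t0}
  B1 = {s1, t1}
  B2 = {s2, t2}
  B3 = {s3, t3}
s0 ∈ B0, t0 ∈ B0 → same block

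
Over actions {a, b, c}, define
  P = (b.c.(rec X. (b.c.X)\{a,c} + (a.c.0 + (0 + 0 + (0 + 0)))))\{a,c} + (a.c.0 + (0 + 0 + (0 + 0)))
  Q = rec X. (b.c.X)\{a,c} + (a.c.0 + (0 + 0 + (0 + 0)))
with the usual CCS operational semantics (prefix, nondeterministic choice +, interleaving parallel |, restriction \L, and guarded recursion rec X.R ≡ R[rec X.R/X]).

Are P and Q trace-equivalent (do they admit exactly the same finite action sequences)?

traces(P) = traces(Q)

P's transition system — 4 states:
  s0 = (b.c.(rec X. (b.c.X)\{a,c} + (a.c.0 + (0 + 0 + (0 + 0)))))\{a,c} + (a.c.0 + (0 + 0 + (0 + 0))) has moves —a→ s1, —b→ s2
  s1 = c.0 has moves —c→ s3
  s2 = (c.(rec X. (b.c.X)\{a,c} + (a.c.0 + (0 + 0 + (0 + 0)))))\{a,c} has moves ∅
  s3 = 0 has moves ∅
Q's transition system — 4 states:
  t0 = rec X. (b.c.X)\{a,c} + (a.c.0 + (0 + 0 + (0 + 0))) has moves —a→ t1, —b→ t2
  t1 = c.0 has moves —c→ t3
  t2 = (c.(rec X. (b.c.X)\{a,c} + (a.c.0 + (0 + 0 + (0 + 0)))))\{a,c} has moves ∅
  t3 = 0 has moves ∅
Coarsest stable partition (strong bisimilarity classes):
  B0 = {s0, t0}
  B1 = {s2, s3, t2, t3}
  B2 = {s1, t1}
s0 ∈ B0, t0 ∈ B0 → same block
Bisimilar ⇒ trace-equivalent.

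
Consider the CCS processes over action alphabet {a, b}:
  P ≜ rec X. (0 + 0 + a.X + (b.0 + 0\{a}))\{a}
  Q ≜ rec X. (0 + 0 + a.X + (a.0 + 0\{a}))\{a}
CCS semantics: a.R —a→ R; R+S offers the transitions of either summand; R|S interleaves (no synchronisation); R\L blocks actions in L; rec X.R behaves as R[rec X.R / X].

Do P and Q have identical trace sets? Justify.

Reachable graph of P (2 states):
  u0 = rec X. (0 + 0 + a.X + (b.0 + 0\{a}))\{a} → -b-> u1
  u1 = 0\{a} → (no moves)
Reachable graph of Q (1 states):
  v0 = rec X. (0 + 0 + a.X + (a.0 + 0\{a}))\{a} → (no moves)
Run σ = ⟨b⟩ on P: start {u0}
  after b @ step 1: {u1}
  — P admits the full trace.
Run σ = ⟨b⟩ on Q: start {v0}
  after b @ step 1: ∅  — Q cannot continue

NO — witness ⟨b⟩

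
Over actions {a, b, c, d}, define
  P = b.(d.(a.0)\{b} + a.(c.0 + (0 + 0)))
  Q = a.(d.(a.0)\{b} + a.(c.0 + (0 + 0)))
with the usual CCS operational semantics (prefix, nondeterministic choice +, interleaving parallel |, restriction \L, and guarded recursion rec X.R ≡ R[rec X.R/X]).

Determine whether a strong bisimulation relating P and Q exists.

not bisimilar

P's transition system — 6 states:
  m0 = b.(d.(a.0)\{b} + a.(c.0 + (0 + 0))) :: =b=> m1
  m1 = d.(a.0)\{b} + a.(c.0 + (0 + 0)) :: =a=> m2, =d=> m3
  m2 = c.0 + (0 + 0) :: =c=> m4
  m3 = (a.0)\{b} :: =a=> m5
  m4 = 0 :: deadlocked
  m5 = 0\{b} :: deadlocked
Q's transition system — 6 states:
  n0 = a.(d.(a.0)\{b} + a.(c.0 + (0 + 0))) :: =a=> n1
  n1 = d.(a.0)\{b} + a.(c.0 + (0 + 0)) :: =a=> n2, =d=> n3
  n2 = c.0 + (0 + 0) :: =c=> n4
  n3 = (a.0)\{b} :: =a=> n5
  n4 = 0 :: deadlocked
  n5 = 0\{b} :: deadlocked
Bisimilarity quotient blocks:
  B0 = {m0}
  B1 = {m1, n1}
  B2 = {m2, n2}
  B3 = {m4, m5, n4, n5}
  B4 = {m3, n3}
  B5 = {n0}
m0 ∈ B0, n0 ∈ B5 → different blocks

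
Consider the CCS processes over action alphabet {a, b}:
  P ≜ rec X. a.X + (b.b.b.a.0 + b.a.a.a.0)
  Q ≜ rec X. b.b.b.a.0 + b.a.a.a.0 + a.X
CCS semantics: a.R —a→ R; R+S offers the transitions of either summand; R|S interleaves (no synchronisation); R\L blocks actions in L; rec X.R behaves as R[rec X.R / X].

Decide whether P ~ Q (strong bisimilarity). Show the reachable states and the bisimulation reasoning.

LTS(P): 7 reachable states
  u0 = rec X. a.X + (b.b.b.a.0 + b.a.a.a.0) | --a--▸ u0, --b--▸ u1, --b--▸ u2
  u1 = a.a.a.0 | --a--▸ u3
  u2 = b.b.a.0 | --b--▸ u4
  u3 = a.a.0 | --a--▸ u5
  u4 = b.a.0 | --b--▸ u5
  u5 = a.0 | --a--▸ u6
  u6 = 0 | stopped
LTS(Q): 7 reachable states
  v0 = rec X. b.b.b.a.0 + b.a.a.a.0 + a.X | --a--▸ v0, --b--▸ v1, --b--▸ v2
  v1 = a.a.a.0 | --a--▸ v3
  v2 = b.b.a.0 | --b--▸ v4
  v3 = a.a.0 | --a--▸ v5
  v4 = b.a.0 | --b--▸ v5
  v5 = a.0 | --a--▸ v6
  v6 = 0 | stopped
Bisimilarity quotient blocks:
  B0 = {u0, v0}
  B1 = {u1, v1}
  B2 = {u3, v3}
  B3 = {u5, v5}
  B4 = {u6, v6}
  B5 = {u2, v2}
  B6 = {u4, v4}
u0 ∈ B0, v0 ∈ B0 → same block

bisimilar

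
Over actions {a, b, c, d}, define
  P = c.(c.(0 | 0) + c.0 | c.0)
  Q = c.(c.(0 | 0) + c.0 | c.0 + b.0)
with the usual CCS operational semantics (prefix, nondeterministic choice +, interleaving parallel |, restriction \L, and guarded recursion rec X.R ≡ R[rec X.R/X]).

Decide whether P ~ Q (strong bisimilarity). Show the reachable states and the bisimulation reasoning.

LTS(P): 5 reachable states
  m0 = c.(c.(0 | 0) + c.0 | c.0) :: =c=> m1
  m1 = c.(0 | 0) + c.0 | c.0 :: =c=> m2, =c=> m3, =c=> m4
  m2 = 0 | 0 :: ·
  m3 = 0 | c.0 :: =c=> m2
  m4 = c.0 | 0 :: =c=> m2
LTS(Q): 6 reachable states
  n0 = c.(c.(0 | 0) + c.0 | c.0 + b.0) :: =c=> n1
  n1 = c.(0 | 0) + c.0 | c.0 + b.0 :: =b=> n2, =c=> n3, =c=> n4, =c=> n5
  n2 = 0 :: ·
  n3 = 0 | 0 :: ·
  n4 = 0 | c.0 :: =c=> n3
  n5 = c.0 | 0 :: =c=> n3
Bisimilarity quotient blocks:
  B0 = {m0}
  B1 = {m1}
  B2 = {m3, m4, n4, n5}
  B3 = {m2, n2, n3}
  B4 = {n0}
  B5 = {n1}
m0 ∈ B0, n0 ∈ B4 → different blocks

not bisimilar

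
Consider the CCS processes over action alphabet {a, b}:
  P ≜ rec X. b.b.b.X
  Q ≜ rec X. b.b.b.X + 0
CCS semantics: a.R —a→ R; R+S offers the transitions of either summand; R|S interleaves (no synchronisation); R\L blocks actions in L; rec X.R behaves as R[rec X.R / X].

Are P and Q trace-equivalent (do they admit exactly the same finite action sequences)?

YES

P's transition system — 3 states:
  m0 = rec X. b.b.b.X | -b-> m1
  m1 = b.b.(rec X. b.b.b.X) | -b-> m2
  m2 = b.(rec X. b.b.b.X) | -b-> m0
Q's transition system — 3 states:
  n0 = rec X. b.b.b.X + 0 | -b-> n1
  n1 = b.b.(rec X. b.b.b.X + 0) | -b-> n2
  n2 = b.(rec X. b.b.b.X + 0) | -b-> n0
Bisimilarity quotient blocks:
  B0 = {m0, m1, m2, n0, n1, n2}
m0 ∈ B0, n0 ∈ B0 → same block
Bisimilar ⇒ trace-equivalent.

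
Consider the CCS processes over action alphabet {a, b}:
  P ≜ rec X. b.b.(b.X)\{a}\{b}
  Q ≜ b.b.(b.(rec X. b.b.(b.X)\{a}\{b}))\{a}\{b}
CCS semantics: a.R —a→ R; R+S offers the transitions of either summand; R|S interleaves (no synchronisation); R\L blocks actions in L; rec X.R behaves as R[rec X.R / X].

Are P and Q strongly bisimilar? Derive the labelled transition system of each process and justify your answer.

YES

P's transition system — 3 states:
  p0 = rec X. b.b.(b.X)\{a}\{b} :: =b=> p1
  p1 = b.(b.(rec X. b.b.(b.X)\{a}\{b}))\{a}\{b} :: =b=> p2
  p2 = (b.(rec X. b.b.(b.X)\{a}\{b}))\{a}\{b} :: (no moves)
Q's transition system — 3 states:
  q0 = b.b.(b.(rec X. b.b.(b.X)\{a}\{b}))\{a}\{b} :: =b=> q1
  q1 = b.(b.(rec X. b.b.(b.X)\{a}\{b}))\{a}\{b} :: =b=> q2
  q2 = (b.(rec X. b.b.(b.X)\{a}\{b}))\{a}\{b} :: (no moves)
Partition-refinement fixed point:
  B0 = {p0, q0}
  B1 = {p1, q1}
  B2 = {p2, q2}
p0 ∈ B0, q0 ∈ B0 → same block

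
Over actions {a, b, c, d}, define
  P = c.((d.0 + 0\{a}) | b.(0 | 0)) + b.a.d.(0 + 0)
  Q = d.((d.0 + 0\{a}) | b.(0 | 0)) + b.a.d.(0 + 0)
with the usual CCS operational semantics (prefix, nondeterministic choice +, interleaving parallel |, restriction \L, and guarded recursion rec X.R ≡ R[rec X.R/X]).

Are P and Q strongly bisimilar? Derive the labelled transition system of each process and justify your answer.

Reachable graph of P (8 states):
  m0 = c.((d.0 + 0\{a}) | b.(0 | 0)) + b.a.d.(0 + 0) has moves -b-> m1, -c-> m2
  m1 = a.d.(0 + 0) has moves -a-> m3
  m2 = (d.0 + 0\{a}) | b.(0 | 0) has moves -b-> m4, -d-> m5
  m3 = d.(0 + 0) has moves -d-> m6
  m4 = (d.0 + 0\{a}) | (0 | 0) has moves -d-> m7
  m5 = 0 | b.(0 | 0) has moves -b-> m7
  m6 = 0 + 0 has moves stopped
  m7 = 0 | (0 | 0) has moves stopped
Reachable graph of Q (8 states):
  n0 = d.((d.0 + 0\{a}) | b.(0 | 0)) + b.a.d.(0 + 0) has moves -b-> n1, -d-> n2
  n1 = a.d.(0 + 0) has moves -a-> n3
  n2 = (d.0 + 0\{a}) | b.(0 | 0) has moves -b-> n4, -d-> n5
  n3 = d.(0 + 0) has moves -d-> n6
  n4 = (d.0 + 0\{a}) | (0 | 0) has moves -d-> n7
  n5 = 0 | b.(0 | 0) has moves -b-> n7
  n6 = 0 + 0 has moves stopped
  n7 = 0 | (0 | 0) has moves stopped
Partition-refinement fixed point:
  B0 = {m0}
  B1 = {m2, n2}
  B2 = {m5, n5}
  B3 = {m6, m7, n6, n7}
  B4 = {m3, m4, n3, n4}
  B5 = {m1, n1}
  B6 = {n0}
m0 ∈ B0, n0 ∈ B6 → different blocks

NO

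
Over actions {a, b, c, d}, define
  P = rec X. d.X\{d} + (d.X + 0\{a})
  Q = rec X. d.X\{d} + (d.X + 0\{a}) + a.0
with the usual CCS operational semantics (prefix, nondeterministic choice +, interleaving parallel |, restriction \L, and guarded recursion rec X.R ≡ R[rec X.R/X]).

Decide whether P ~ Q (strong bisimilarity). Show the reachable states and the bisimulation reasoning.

P's transition system — 2 states:
  s0 = rec X. d.X\{d} + (d.X + 0\{a}) has moves =d=> s0, =d=> s1
  s1 = (rec X. d.X\{d} + (d.X + 0\{a}))\{d} has moves (no moves)
Q's transition system — 4 states:
  t0 = rec X. d.X\{d} + (d.X + 0\{a}) + a.0 has moves =a=> t1, =d=> t0, =d=> t2
  t1 = 0 has moves (no moves)
  t2 = (rec X. d.X\{d} + (d.X + 0\{a}) + a.0)\{d} has moves =a=> t3
  t3 = 0\{d} has moves (no moves)
Coarsest stable partition (strong bisimilarity classes):
  B0 = {s0}
  B1 = {s1, t1, t3}
  B2 = {t0}
  B3 = {t2}
s0 ∈ B0, t0 ∈ B2 → different blocks

NO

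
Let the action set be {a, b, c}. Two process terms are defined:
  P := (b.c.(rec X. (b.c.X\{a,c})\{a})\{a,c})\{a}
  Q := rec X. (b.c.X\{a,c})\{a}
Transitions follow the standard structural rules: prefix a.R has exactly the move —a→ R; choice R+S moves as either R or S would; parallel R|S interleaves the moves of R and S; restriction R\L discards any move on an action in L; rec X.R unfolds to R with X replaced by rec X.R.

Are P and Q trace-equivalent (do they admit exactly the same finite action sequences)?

P's transition system — 4 states:
  p0 = (b.c.(rec X. (b.c.X\{a,c})\{a})\{a,c})\{a} :: =b=> p1
  p1 = (c.(rec X. (b.c.X\{a,c})\{a})\{a,c})\{a} :: =c=> p2
  p2 = (rec X. (b.c.X\{a,c})\{a})\{a,c}\{a} :: =b=> p3
  p3 = (c.(rec X. (b.c.X\{a,c})\{a})\{a,c})\{a}\{a,c}\{a} :: (no moves)
Q's transition system — 4 states:
  q0 = rec X. (b.c.X\{a,c})\{a} :: =b=> q1
  q1 = (c.(rec X. (b.c.X\{a,c})\{a})\{a,c})\{a} :: =c=> q2
  q2 = (rec X. (b.c.X\{a,c})\{a})\{a,c}\{a} :: =b=> q3
  q3 = (c.(rec X. (b.c.X\{a,c})\{a})\{a,c})\{a}\{a,c}\{a} :: (no moves)
Coarsest stable partition (strong bisimilarity classes):
  B0 = {p0, q0}
  B1 = {p1, q1}
  B2 = {p2, q2}
  B3 = {p3, q3}
p0 ∈ B0, q0 ∈ B0 → same block
Bisimilar ⇒ trace-equivalent.

YES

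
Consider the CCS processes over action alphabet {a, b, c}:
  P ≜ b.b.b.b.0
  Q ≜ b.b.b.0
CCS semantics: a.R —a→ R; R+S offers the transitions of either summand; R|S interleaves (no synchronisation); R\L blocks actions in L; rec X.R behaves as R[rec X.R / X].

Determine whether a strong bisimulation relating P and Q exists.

NO

Reachable graph of P (5 states):
  s0 = b.b.b.b.0 has moves =b=> s1
  s1 = b.b.b.0 has moves =b=> s2
  s2 = b.b.0 has moves =b=> s3
  s3 = b.0 has moves =b=> s4
  s4 = 0 has moves (no moves)
Reachable graph of Q (4 states):
  t0 = b.b.b.0 has moves =b=> t1
  t1 = b.b.0 has moves =b=> t2
  t2 = b.0 has moves =b=> t3
  t3 = 0 has moves (no moves)
Bisimilarity quotient blocks:
  B0 = {s0}
  B1 = {s1, t0}
  B2 = {s2, t1}
  B3 = {s3, t2}
  B4 = {s4, t3}
s0 ∈ B0, t0 ∈ B1 → different blocks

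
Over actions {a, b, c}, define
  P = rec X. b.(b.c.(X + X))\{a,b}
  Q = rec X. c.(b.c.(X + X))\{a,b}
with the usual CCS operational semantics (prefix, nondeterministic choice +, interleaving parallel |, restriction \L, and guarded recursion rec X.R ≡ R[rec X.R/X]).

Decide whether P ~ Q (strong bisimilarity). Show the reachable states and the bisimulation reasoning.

P's transition system — 2 states:
  p0 = rec X. b.(b.c.(X + X))\{a,b} :: —b→ p1
  p1 = (b.c.((rec X. b.(b.c.(X + X))\{a,b}) + (rec X. b.(b.c.(X + X))\{a,b})))\{a,b} :: stopped
Q's transition system — 2 states:
  q0 = rec X. c.(b.c.(X + X))\{a,b} :: —c→ q1
  q1 = (b.c.((rec X. c.(b.c.(X + X))\{a,b}) + (rec X. c.(b.c.(X + X))\{a,b})))\{a,b} :: stopped
Partition-refinement fixed point:
  B0 = {p0}
  B1 = {p1, q1}
  B2 = {q0}
p0 ∈ B0, q0 ∈ B2 → different blocks

NO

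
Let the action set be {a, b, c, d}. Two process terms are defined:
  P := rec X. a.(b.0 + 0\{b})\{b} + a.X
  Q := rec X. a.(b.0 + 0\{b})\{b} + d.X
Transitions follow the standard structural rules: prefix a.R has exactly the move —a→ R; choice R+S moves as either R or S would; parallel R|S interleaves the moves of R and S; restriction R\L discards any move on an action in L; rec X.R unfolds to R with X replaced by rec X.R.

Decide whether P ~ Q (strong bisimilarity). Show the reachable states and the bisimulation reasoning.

LTS(P): 2 reachable states
  m0 = rec X. a.(b.0 + 0\{b})\{b} + a.X → —a→ m0, —a→ m1
  m1 = (b.0 + 0\{b})\{b} → deadlocked
LTS(Q): 2 reachable states
  n0 = rec X. a.(b.0 + 0\{b})\{b} + d.X → —a→ n1, —d→ n0
  n1 = (b.0 + 0\{b})\{b} → deadlocked
Partition-refinement fixed point:
  B0 = {m0}
  B1 = {m1, n1}
  B2 = {n0}
m0 ∈ B0, n0 ∈ B2 → different blocks

NO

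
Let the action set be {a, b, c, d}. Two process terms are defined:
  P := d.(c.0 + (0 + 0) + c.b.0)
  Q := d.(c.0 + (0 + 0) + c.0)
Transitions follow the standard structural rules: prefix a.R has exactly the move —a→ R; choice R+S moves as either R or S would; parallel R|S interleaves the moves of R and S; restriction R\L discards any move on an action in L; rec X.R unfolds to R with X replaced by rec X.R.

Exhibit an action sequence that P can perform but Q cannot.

Reachable graph of P (4 states):
  s0 = d.(c.0 + (0 + 0) + c.b.0) :: =d=> s1
  s1 = c.0 + (0 + 0) + c.b.0 :: =c=> s2, =c=> s3
  s2 = 0 :: ·
  s3 = b.0 :: =b=> s2
Reachable graph of Q (3 states):
  t0 = d.(c.0 + (0 + 0) + c.0) :: =d=> t1
  t1 = c.0 + (0 + 0) + c.0 :: =c=> t2
  t2 = 0 :: ·
Trace ⟨dcb⟩ through P, begin at {s0}:
  after d @ step 1: {s1}
  after c @ step 2: {s2, s3}
  after b @ step 3: {s2}
  P completes σ.
Trace ⟨dcb⟩ through Q, begin at {t0}:
  after d @ step 1: {t1}
  after c @ step 2: {t2}
  after b @ step 3: ∅  — Q cannot continue

dcb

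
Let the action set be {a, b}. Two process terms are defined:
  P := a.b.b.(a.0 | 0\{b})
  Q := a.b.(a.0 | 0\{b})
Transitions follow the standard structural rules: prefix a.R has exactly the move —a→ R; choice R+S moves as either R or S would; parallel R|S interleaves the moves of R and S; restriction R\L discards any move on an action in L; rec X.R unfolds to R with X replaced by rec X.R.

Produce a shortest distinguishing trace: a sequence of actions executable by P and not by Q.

abb

P's transition system — 5 states:
  u0 = a.b.b.(a.0 | 0\{b}) :: --a--▸ u1
  u1 = b.b.(a.0 | 0\{b}) :: --b--▸ u2
  u2 = b.(a.0 | 0\{b}) :: --b--▸ u3
  u3 = a.0 | 0\{b} :: --a--▸ u4
  u4 = 0 | 0\{b} :: ∅
Q's transition system — 4 states:
  v0 = a.b.(a.0 | 0\{b}) :: --a--▸ v1
  v1 = b.(a.0 | 0\{b}) :: --b--▸ v2
  v2 = a.0 | 0\{b} :: --a--▸ v3
  v3 = 0 | 0\{b} :: ∅
Trace ⟨abb⟩ through P, begin at {u0}:
  after a @ step 1: {u1}
  after b @ step 2: {u2}
  after b @ step 3: {u3}
  P completes σ.
Trace ⟨abb⟩ through Q, begin at {v0}:
  after a @ step 1: {v1}
  after b @ step 2: {v2}
  after b @ step 3: ∅  — Q cannot continue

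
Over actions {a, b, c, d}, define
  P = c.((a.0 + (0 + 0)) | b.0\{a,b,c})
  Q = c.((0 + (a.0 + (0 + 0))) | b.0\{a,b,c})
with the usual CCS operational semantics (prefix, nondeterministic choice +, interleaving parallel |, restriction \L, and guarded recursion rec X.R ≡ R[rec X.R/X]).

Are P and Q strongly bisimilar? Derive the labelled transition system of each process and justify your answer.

LTS(P): 5 reachable states
  p0 = c.((a.0 + (0 + 0)) | b.0\{a,b,c}) has moves =c=> p1
  p1 = (a.0 + (0 + 0)) | b.0\{a,b,c} has moves =a=> p2, =b=> p3
  p2 = 0 | b.0\{a,b,c} has moves =b=> p4
  p3 = (a.0 + (0 + 0)) | 0\{a,b,c} has moves =a=> p4
  p4 = 0 | 0\{a,b,c} has moves ∅
LTS(Q): 5 reachable states
  q0 = c.((0 + (a.0 + (0 + 0))) | b.0\{a,b,c}) has moves =c=> q1
  q1 = (0 + (a.0 + (0 + 0))) | b.0\{a,b,c} has moves =a=> q2, =b=> q3
  q2 = 0 | b.0\{a,b,c} has moves =b=> q4
  q3 = (0 + (a.0 + (0 + 0))) | 0\{a,b,c} has moves =a=> q4
  q4 = 0 | 0\{a,b,c} has moves ∅
Bisimilarity quotient blocks:
  B0 = {p0, q0}
  B1 = {p1, q1}
  B2 = {p3, q3}
  B3 = {p4, q4}
  B4 = {p2, q2}
p0 ∈ B0, q0 ∈ B0 → same block

bisimilar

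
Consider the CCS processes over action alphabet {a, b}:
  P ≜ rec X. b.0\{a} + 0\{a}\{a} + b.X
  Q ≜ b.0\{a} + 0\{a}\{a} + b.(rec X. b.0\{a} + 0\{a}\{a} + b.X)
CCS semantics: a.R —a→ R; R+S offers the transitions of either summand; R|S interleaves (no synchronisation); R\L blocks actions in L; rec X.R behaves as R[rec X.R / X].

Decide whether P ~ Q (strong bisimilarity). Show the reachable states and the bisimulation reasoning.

P ~ Q

P's transition system — 2 states:
  u0 = rec X. b.0\{a} + 0\{a}\{a} + b.X :: =b=> u0, =b=> u1
  u1 = 0\{a} :: ·
Q's transition system — 3 states:
  v0 = b.0\{a} + 0\{a}\{a} + b.(rec X. b.0\{a} + 0\{a}\{a} + b.X) :: =b=> v1, =b=> v2
  v1 = 0\{a} :: ·
  v2 = rec X. b.0\{a} + 0\{a}\{a} + b.X :: =b=> v1, =b=> v2
Coarsest stable partition (strong bisimilarity classes):
  B0 = {u0, v0, v2}
  B1 = {u1, v1}
u0 ∈ B0, v0 ∈ B0 → same block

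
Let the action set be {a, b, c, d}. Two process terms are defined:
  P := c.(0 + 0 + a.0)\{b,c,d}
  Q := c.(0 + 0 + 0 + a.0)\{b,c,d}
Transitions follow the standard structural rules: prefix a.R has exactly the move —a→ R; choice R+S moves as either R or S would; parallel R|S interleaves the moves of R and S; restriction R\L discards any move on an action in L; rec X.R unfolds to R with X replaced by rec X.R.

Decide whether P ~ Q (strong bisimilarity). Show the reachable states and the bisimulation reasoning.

P's transition system — 3 states:
  p0 = c.(0 + 0 + a.0)\{b,c,d} ⊢ —c→ p1
  p1 = (0 + 0 + a.0)\{b,c,d} ⊢ —a→ p2
  p2 = 0\{b,c,d} ⊢ deadlocked
Q's transition system — 3 states:
  q0 = c.(0 + 0 + 0 + a.0)\{b,c,d} ⊢ —c→ q1
  q1 = (0 + 0 + 0 + a.0)\{b,c,d} ⊢ —a→ q2
  q2 = 0\{b,c,d} ⊢ deadlocked
Coarsest stable partition (strong bisimilarity classes):
  B0 = {p0, q0}
  B1 = {p1, q1}
  B2 = {p2, q2}
p0 ∈ B0, q0 ∈ B0 → same block

YES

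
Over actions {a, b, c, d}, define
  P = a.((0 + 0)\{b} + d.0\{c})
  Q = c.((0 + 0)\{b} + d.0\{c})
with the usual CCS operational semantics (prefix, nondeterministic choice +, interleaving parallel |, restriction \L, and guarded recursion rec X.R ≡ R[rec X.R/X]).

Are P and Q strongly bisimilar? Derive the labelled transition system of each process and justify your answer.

P's transition system — 3 states:
  m0 = a.((0 + 0)\{b} + d.0\{c}) → ··a··> m1
  m1 = (0 + 0)\{b} + d.0\{c} → ··d··> m2
  m2 = 0\{c} → ·
Q's transition system — 3 states:
  n0 = c.((0 + 0)\{b} + d.0\{c}) → ··c··> n1
  n1 = (0 + 0)\{b} + d.0\{c} → ··d··> n2
  n2 = 0\{c} → ·
Partition-refinement fixed point:
  B0 = {m0}
  B1 = {m1, n1}
  B2 = {m2, n2}
  B3 = {n0}
m0 ∈ B0, n0 ∈ B3 → different blocks

NO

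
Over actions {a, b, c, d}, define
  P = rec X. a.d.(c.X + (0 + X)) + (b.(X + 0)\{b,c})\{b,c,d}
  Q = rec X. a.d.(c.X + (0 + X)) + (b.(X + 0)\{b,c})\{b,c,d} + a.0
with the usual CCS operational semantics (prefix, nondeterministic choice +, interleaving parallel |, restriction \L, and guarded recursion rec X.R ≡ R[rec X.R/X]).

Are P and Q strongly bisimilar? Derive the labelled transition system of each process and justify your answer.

not bisimilar

LTS(P): 3 reachable states
  s0 = rec X. a.d.(c.X + (0 + X)) + (b.(X + 0)\{b,c})\{b,c,d} → =a=> s1
  s1 = d.(c.(rec X. a.d.(c.X + (0 + X)) + (b.(X + 0)\{b,c})\{b,c,d}) + (0 + (rec X. a.d.(c.X + (0 + X)) + (b.(X + 0)\{b,c})\{b,c,d}))) → =d=> s2
  s2 = c.(rec X. a.d.(c.X + (0 + X)) + (b.(X + 0)\{b,c})\{b,c,d}) + (0 + (rec X. a.d.(c.X + (0 + X)) + (b.(X + 0)\{b,c})\{b,c,d})) → =a=> s1, =c=> s0
LTS(Q): 4 reachable states
  t0 = rec X. a.d.(c.X + (0 + X)) + (b.(X + 0)\{b,c})\{b,c,d} + a.0 → =a=> t1, =a=> t2
  t1 = 0 → ·
  t2 = d.(c.(rec X. a.d.(c.X + (0 + X)) + (b.(X + 0)\{b,c})\{b,c,d} + a.0) + (0 + (rec X. a.d.(c.X + (0 + X)) + (b.(X + 0)\{b,c})\{b,c,d} + a.0))) → =d=> t3
  t3 = c.(rec X. a.d.(c.X + (0 + X)) + (b.(X + 0)\{b,c})\{b,c,d} + a.0) + (0 + (rec X. a.d.(c.X + (0 + X)) + (b.(X + 0)\{b,c})\{b,c,d} + a.0)) → =a=> t1, =a=> t2, =c=> t0
Partition-refinement fixed point:
  B0 = {s0}
  B1 = {s1}
  B2 = {s2}
  B3 = {t0}
  B4 = {t1}
  B5 = {t2}
  B6 = {t3}
s0 ∈ B0, t0 ∈ B3 → different blocks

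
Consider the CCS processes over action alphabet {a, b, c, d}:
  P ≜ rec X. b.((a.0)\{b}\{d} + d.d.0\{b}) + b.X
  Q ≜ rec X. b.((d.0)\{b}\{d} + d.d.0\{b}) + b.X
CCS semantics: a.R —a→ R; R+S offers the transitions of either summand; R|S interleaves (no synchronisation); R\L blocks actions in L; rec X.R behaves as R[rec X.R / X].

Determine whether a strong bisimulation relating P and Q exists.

not bisimilar

Reachable graph of P (5 states):
  p0 = rec X. b.((a.0)\{b}\{d} + d.d.0\{b}) + b.X | ··b··> p0, ··b··> p1
  p1 = (a.0)\{b}\{d} + d.d.0\{b} | ··a··> p2, ··d··> p3
  p2 = 0\{b}\{d} | (no moves)
  p3 = d.0\{b} | ··d··> p4
  p4 = 0\{b} | (no moves)
Reachable graph of Q (4 states):
  q0 = rec X. b.((d.0)\{b}\{d} + d.d.0\{b}) + b.X | ··b··> q0, ··b··> q1
  q1 = (d.0)\{b}\{d} + d.d.0\{b} | ··d··> q2
  q2 = d.0\{b} | ··d··> q3
  q3 = 0\{b} | (no moves)
Coarsest stable partition (strong bisimilarity classes):
  B0 = {p0}
  B1 = {p1}
  B2 = {p2, p4, q3}
  B3 = {p3, q2}
  B4 = {q0}
  B5 = {q1}
p0 ∈ B0, q0 ∈ B4 → different blocks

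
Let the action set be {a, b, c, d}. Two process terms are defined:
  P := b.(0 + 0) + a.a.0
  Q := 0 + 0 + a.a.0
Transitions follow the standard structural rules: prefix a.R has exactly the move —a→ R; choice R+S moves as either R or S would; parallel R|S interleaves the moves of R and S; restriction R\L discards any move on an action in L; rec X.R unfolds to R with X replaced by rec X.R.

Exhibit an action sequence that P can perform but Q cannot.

P's transition system — 4 states:
  p0 = b.(0 + 0) + a.a.0 :: -a-> p1, -b-> p2
  p1 = a.0 :: -a-> p3
  p2 = 0 + 0 :: deadlocked
  p3 = 0 :: deadlocked
Q's transition system — 3 states:
  q0 = 0 + 0 + a.a.0 :: -a-> q1
  q1 = a.0 :: -a-> q2
  q2 = 0 :: deadlocked
Run σ = ⟨b⟩ on P: start {p0}
  [1] b ⇒ {p2}
  — P admits the full trace.
Run σ = ⟨b⟩ on Q: start {q0}
  [1] b ⇒ no successor for Q

b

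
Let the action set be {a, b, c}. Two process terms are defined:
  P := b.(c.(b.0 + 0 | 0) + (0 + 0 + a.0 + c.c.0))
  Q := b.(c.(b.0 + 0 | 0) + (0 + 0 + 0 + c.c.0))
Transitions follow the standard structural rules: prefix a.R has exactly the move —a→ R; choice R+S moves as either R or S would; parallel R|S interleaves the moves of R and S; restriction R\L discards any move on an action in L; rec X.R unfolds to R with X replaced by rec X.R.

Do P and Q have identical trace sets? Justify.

P's transition system — 5 states:
  p0 = b.(c.(b.0 + 0 | 0) + (0 + 0 + a.0 + c.c.0)) ⊢ --b--▸ p1
  p1 = c.(b.0 + 0 | 0) + (0 + 0 + a.0 + c.c.0) ⊢ --a--▸ p2, --c--▸ p3, --c--▸ p4
  p2 = 0 ⊢ ∅
  p3 = b.0 + 0 | 0 ⊢ --b--▸ p2
  p4 = c.0 ⊢ --c--▸ p2
Q's transition system — 5 states:
  q0 = b.(c.(b.0 + 0 | 0) + (0 + 0 + 0 + c.c.0)) ⊢ --b--▸ q1
  q1 = c.(b.0 + 0 | 0) + (0 + 0 + 0 + c.c.0) ⊢ --c--▸ q2, --c--▸ q3
  q2 = b.0 + 0 | 0 ⊢ --b--▸ q4
  q3 = c.0 ⊢ --c--▸ q4
  q4 = 0 ⊢ ∅
Executing ba from P (initial set {p0}):
  [1] b ⇒ {p1}
  [2] a ⇒ {p2}
  P completes σ.
Executing ba from Q (initial set {q0}):
  [1] b ⇒ {q1}
  [2] a ⇒ no successor for Q

traces(P) ≠ traces(Q) — witness ⟨ba⟩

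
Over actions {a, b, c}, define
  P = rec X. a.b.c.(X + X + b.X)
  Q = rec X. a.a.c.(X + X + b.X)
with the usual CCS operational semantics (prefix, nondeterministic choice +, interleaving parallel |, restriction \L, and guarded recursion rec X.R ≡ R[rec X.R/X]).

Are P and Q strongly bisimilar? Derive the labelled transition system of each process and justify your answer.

P's transition system — 4 states:
  s0 = rec X. a.b.c.(X + X + b.X) has moves -a-> s1
  s1 = b.c.((rec X. a.b.c.(X + X + b.X)) + (rec X. a.b.c.(X + X + b.X)) + b.(rec X. a.b.c.(X + X + b.X))) has moves -b-> s2
  s2 = c.((rec X. a.b.c.(X + X + b.X)) + (rec X. a.b.c.(X + X + b.X)) + b.(rec X. a.b.c.(X + X + b.X))) has moves -c-> s3
  s3 = (rec X. a.b.c.(X + X + b.X)) + (rec X. a.b.c.(X + X + b.X)) + b.(rec X. a.b.c.(X + X + b.X)) has moves -a-> s1, -b-> s0
Q's transition system — 4 states:
  t0 = rec X. a.a.c.(X + X + b.X) has moves -a-> t1
  t1 = a.c.((rec X. a.a.c.(X + X + b.X)) + (rec X. a.a.c.(X + X + b.X)) + b.(rec X. a.a.c.(X + X + b.X))) has moves -a-> t2
  t2 = c.((rec X. a.a.c.(X + X + b.X)) + (rec X. a.a.c.(X + X + b.X)) + b.(rec X. a.a.c.(X + X + b.X))) has moves -c-> t3
  t3 = (rec X. a.a.c.(X + X + b.X)) + (rec X. a.a.c.(X + X + b.X)) + b.(rec X. a.a.c.(X + X + b.X)) has moves -a-> t1, -b-> t0
Coarsest stable partition (strong bisimilarity classes):
  B0 = {s0}
  B1 = {s1}
  B2 = {s2}
  B3 = {s3}
  B4 = {t0}
  B5 = {t1}
  B6 = {t2}
  B7 = {t3}
s0 ∈ B0, t0 ∈ B4 → different blocks

P ≁ Q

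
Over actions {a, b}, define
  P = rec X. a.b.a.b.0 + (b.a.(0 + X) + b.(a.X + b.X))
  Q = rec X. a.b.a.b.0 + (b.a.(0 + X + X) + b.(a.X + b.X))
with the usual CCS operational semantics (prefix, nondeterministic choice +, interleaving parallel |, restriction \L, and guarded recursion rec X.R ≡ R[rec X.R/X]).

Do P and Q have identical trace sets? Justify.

trace-equivalent

LTS(P): 8 reachable states
  m0 = rec X. a.b.a.b.0 + (b.a.(0 + X) + b.(a.X + b.X)) :: ··a··> m1, ··b··> m2, ··b··> m3
  m1 = b.a.b.0 :: ··b··> m4
  m2 = a.(0 + (rec X. a.b.a.b.0 + (b.a.(0 + X) + b.(a.X + b.X)))) :: ··a··> m5
  m3 = a.(rec X. a.b.a.b.0 + (b.a.(0 + X) + b.(a.X + b.X))) + b.(rec X. a.b.a.b.0 + (b.a.(0 + X) + b.(a.X + b.X))) :: ··a··> m0, ··b··> m0
  m4 = a.b.0 :: ··a··> m6
  m5 = 0 + (rec X. a.b.a.b.0 + (b.a.(0 + X) + b.(a.X + b.X))) :: ··a··> m1, ··b··> m2, ··b··> m3
  m6 = b.0 :: ··b··> m7
  m7 = 0 :: ∅
LTS(Q): 8 reachable states
  n0 = rec X. a.b.a.b.0 + (b.a.(0 + X + X) + b.(a.X + b.X)) :: ··a··> n1, ··b··> n2, ··b··> n3
  n1 = b.a.b.0 :: ··b··> n4
  n2 = a.(0 + (rec X. a.b.a.b.0 + (b.a.(0 + X + X) + b.(a.X + b.X))) + (rec X. a.b.a.b.0 + (b.a.(0 + X + X) + b.(a.X + b.X)))) :: ··a··> n5
  n3 = a.(rec X. a.b.a.b.0 + (b.a.(0 + X + X) + b.(a.X + b.X))) + b.(rec X. a.b.a.b.0 + (b.a.(0 + X + X) + b.(a.X + b.X))) :: ··a··> n0, ··b··> n0
  n4 = a.b.0 :: ··a··> n6
  n5 = 0 + (rec X. a.b.a.b.0 + (b.a.(0 + X + X) + b.(a.X + b.X))) + (rec X. a.b.a.b.0 + (b.a.(0 + X + X) + b.(a.X + b.X))) :: ··a··> n1, ··b··> n2, ··b··> n3
  n6 = b.0 :: ··b··> n7
  n7 = 0 :: ∅
Partition-refinement fixed point:
  B0 = {m0, m5, n0, n5}
  B1 = {m1, n1}
  B2 = {m4, n4}
  B3 = {m6, n6}
  B4 = {m7, n7}
  B5 = {m3, n3}
  B6 = {m2, n2}
m0 ∈ B0, n0 ∈ B0 → same block
Bisimilar ⇒ trace-equivalent.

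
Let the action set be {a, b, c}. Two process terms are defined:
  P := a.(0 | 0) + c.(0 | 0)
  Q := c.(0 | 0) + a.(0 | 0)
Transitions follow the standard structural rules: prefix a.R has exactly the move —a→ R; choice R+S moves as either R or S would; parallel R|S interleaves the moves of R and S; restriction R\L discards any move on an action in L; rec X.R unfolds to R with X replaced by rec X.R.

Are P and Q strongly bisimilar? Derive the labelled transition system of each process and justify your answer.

Reachable graph of P (2 states):
  m0 = a.(0 | 0) + c.(0 | 0) :: —a→ m1, —c→ m1
  m1 = 0 | 0 :: stopped
Reachable graph of Q (2 states):
  n0 = c.(0 | 0) + a.(0 | 0) :: —a→ n1, —c→ n1
  n1 = 0 | 0 :: stopped
Bisimilarity quotient blocks:
  B0 = {m0, n0}
  B1 = {m1, n1}
m0 ∈ B0, n0 ∈ B0 → same block

P ~ Q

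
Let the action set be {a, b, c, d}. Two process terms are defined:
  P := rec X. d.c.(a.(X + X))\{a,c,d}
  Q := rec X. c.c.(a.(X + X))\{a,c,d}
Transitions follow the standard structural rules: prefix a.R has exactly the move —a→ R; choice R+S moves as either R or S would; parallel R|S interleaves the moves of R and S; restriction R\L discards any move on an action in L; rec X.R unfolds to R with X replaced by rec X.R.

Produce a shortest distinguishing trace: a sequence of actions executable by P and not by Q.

d

P's transition system — 3 states:
  p0 = rec X. d.c.(a.(X + X))\{a,c,d} :: ··d··> p1
  p1 = c.(a.((rec X. d.c.(a.(X + X))\{a,c,d}) + (rec X. d.c.(a.(X + X))\{a,c,d})))\{a,c,d} :: ··c··> p2
  p2 = (a.((rec X. d.c.(a.(X + X))\{a,c,d}) + (rec X. d.c.(a.(X + X))\{a,c,d})))\{a,c,d} :: ∅
Q's transition system — 3 states:
  q0 = rec X. c.c.(a.(X + X))\{a,c,d} :: ··c··> q1
  q1 = c.(a.((rec X. c.c.(a.(X + X))\{a,c,d}) + (rec X. c.c.(a.(X + X))\{a,c,d})))\{a,c,d} :: ··c··> q2
  q2 = (a.((rec X. c.c.(a.(X + X))\{a,c,d}) + (rec X. c.c.(a.(X + X))\{a,c,d})))\{a,c,d} :: ∅
Run σ = ⟨d⟩ on P: start {p0}
  step 1 (d): {p1}
  P completes σ.
Run σ = ⟨d⟩ on Q: start {q0}
  step 1 (d): ∅  — Q cannot continue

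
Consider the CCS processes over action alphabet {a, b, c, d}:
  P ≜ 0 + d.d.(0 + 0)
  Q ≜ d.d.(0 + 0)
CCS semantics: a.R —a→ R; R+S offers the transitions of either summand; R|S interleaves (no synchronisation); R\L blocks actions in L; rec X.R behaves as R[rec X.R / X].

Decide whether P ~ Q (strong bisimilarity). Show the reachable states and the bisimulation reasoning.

YES

LTS(P): 3 reachable states
  s0 = 0 + d.d.(0 + 0) :: -d-> s1
  s1 = d.(0 + 0) :: -d-> s2
  s2 = 0 + 0 :: deadlocked
LTS(Q): 3 reachable states
  t0 = d.d.(0 + 0) :: -d-> t1
  t1 = d.(0 + 0) :: -d-> t2
  t2 = 0 + 0 :: deadlocked
Coarsest stable partition (strong bisimilarity classes):
  B0 = {s0, t0}
  B1 = {s1, t1}
  B2 = {s2, t2}
s0 ∈ B0, t0 ∈ B0 → same block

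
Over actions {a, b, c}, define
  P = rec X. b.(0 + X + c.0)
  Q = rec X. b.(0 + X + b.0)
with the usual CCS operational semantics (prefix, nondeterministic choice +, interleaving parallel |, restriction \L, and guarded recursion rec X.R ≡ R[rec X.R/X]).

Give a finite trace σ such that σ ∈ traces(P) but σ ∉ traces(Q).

bc

Reachable graph of P (3 states):
  s0 = rec X. b.(0 + X + c.0) | =b=> s1
  s1 = 0 + (rec X. b.(0 + X + c.0)) + c.0 | =b=> s1, =c=> s2
  s2 = 0 | ·
Reachable graph of Q (3 states):
  t0 = rec X. b.(0 + X + b.0) | =b=> t1
  t1 = 0 + (rec X. b.(0 + X + b.0)) + b.0 | =b=> t1, =b=> t2
  t2 = 0 | ·
Trace ⟨bc⟩ through P, begin at {s0}:
  step 1 (b): {s1}
  step 2 (c): {s2}
  — P admits the full trace.
Trace ⟨bc⟩ through Q, begin at {t0}:
  step 1 (b): {t1}
  step 2 (c): ∅ (Q stuck)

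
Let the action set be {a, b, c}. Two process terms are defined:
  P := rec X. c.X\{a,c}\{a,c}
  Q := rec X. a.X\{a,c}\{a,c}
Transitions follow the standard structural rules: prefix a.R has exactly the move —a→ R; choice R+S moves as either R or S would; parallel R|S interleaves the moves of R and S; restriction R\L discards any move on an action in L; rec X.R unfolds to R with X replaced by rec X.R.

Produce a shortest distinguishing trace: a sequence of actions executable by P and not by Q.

c

P's transition system — 2 states:
  s0 = rec X. c.X\{a,c}\{a,c} | ··c··> s1
  s1 = (rec X. c.X\{a,c}\{a,c})\{a,c}\{a,c} | stopped
Q's transition system — 2 states:
  t0 = rec X. a.X\{a,c}\{a,c} | ··a··> t1
  t1 = (rec X. a.X\{a,c}\{a,c})\{a,c}\{a,c} | stopped
Run σ = ⟨c⟩ on P: start {s0}
  step 1 (c): {s1}
  — P admits the full trace.
Run σ = ⟨c⟩ on Q: start {t0}
  step 1 (c): ∅  — Q cannot continue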